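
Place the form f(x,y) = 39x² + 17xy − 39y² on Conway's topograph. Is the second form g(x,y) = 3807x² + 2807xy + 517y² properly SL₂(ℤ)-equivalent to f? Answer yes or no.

D₁ = 6373, D₂ = 6373
river cycle of f (length 66): (-39, 61, 17), (17, 75, -11), (-11, 79, 3), (3, 77, -37), (-37, 71, 9), (9, 73, -29), (-29, 43, 39), (39, 35, -33), (-33, 31, 41), (41, 51, -23), … (56 more)
river cycle of g (length 66): (39, 17, -39), (-39, 61, 17), (17, 75, -11), (-11, 79, 3), (3, 77, -37), (-37, 71, 9), (9, 73, -29), (-29, 43, 39), (39, 35, -33), (-33, 31, 41), … (56 more)
cycles coincide ⇒ equivalent

yes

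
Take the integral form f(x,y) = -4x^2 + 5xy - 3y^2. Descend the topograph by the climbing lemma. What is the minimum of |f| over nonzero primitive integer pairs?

translate: b→3 (≡-5 mod 8), so (4,-5,3)→(4,3,2)
flip: (4,3,2)→(2,-3,4)
translate: b→1 (≡-3 mod 4), so (2,-3,4)→(2,1,3)
reduced (well bottom): (2,1,3) with a≤c, −a<b≤a
well minimum |f| = |-2| = 2 (negative-definite)

2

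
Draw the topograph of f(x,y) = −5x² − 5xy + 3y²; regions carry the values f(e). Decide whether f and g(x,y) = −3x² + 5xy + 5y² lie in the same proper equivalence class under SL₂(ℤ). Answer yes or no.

D₁ = 85, D₂ = 85
river cycle of f (length 6): (3, 5, -5), (-5, 5, 3), (3, 7, -3), (-3, 5, 5), (5, 5, -3), (-3, 7, 3)
river cycle of g (length 6): (5, 5, -3), (-3, 7, 3), (3, 5, -5), (-5, 5, 3), (3, 7, -3), (-3, 5, 5)
cycles coincide ⇒ equivalent

yes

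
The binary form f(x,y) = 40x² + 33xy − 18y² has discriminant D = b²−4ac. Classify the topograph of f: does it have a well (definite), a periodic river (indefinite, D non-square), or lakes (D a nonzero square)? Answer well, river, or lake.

D = b²−4ac = 33² − 4·40·(-18) = 3969
D = 63² is a perfect square ⇒ form factors over ℤ ⇒ lakes

lake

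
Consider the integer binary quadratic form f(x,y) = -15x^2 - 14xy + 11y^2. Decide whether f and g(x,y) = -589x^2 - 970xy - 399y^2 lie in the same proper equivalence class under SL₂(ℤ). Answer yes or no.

D₁ = 856, D₂ = 856
river cycle of f (length 26): (11, 14, -15), (-15, 16, 10), (10, 24, -7), (-7, 18, 19), (19, 20, -6), (-6, 28, 3), (3, 26, -15), (-15, 4, 14), (14, 24, -5), (-5, 26, 9), … (16 more)
river cycle of g (length 26): (-18, 8, 11), (11, 14, -15), (-15, 16, 10), (10, 24, -7), (-7, 18, 19), (19, 20, -6), (-6, 28, 3), (3, 26, -15), (-15, 4, 14), (14, 24, -5), … (16 more)
cycles coincide ⇒ equivalent

yes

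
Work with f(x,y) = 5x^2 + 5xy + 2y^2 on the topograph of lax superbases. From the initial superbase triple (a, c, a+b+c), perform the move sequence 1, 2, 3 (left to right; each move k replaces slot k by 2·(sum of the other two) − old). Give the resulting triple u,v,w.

start (5,2,12) = (f(1,0),f(0,1),f(1,1))
replace slot 1: 2·(2+12) − 5 = 23 → (23,2,12)
replace slot 2: 2·(23+12) − 2 = 68 → (23,68,12)
replace slot 3: 2·(23+68) − 12 = 170 → (23,68,170)

23,68,170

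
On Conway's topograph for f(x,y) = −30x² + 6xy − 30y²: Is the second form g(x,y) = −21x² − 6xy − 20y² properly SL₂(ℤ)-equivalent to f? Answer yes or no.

D₁ = -3564, D₂ = -1644
discriminants differ ⇒ not SL₂(ℤ)-equivalent

no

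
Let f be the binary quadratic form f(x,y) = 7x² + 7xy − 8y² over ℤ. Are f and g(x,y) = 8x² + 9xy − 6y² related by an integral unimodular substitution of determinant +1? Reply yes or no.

D₁ = 273, D₂ = 273
river cycle of f (length 8): (-8, 9, 6), (6, 15, -2), (-2, 13, 13), (13, 13, -2), (-2, 15, 6), (6, 9, -8), (-8, 7, 7), (7, 7, -8)
river cycle of g (length 8): (-6, 15, 2), (2, 13, -13), (-13, 13, 2), (2, 15, -6), (-6, 9, 8), (8, 7, -7), (-7, 7, 8), (8, 9, -6)
cycles differ ⇒ inequivalent

no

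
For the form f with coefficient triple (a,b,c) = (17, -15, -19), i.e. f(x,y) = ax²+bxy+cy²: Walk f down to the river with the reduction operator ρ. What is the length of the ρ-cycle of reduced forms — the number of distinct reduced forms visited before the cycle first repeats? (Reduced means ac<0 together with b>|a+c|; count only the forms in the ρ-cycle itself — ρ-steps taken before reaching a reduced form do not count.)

D = 1517, ⌊√D⌋ = 38
descent: ρ → (-19,15,17)  [lands on river]
river: ρ → (17,19,-17)
river: ρ → (-17,15,19)
river: ρ → (19,23,-13)
river: ρ → (-13,29,13)
river: ρ → (13,23,-19)
ρ-cycle length = 6 (tail of 1 descent step not counted)

6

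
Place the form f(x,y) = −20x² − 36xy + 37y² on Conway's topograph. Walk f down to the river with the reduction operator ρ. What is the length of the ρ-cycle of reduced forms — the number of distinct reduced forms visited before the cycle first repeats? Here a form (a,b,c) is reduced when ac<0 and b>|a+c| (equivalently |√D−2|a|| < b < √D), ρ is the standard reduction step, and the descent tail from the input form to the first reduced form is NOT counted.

D = 4256, ⌊√D⌋ = 65
descent: ρ → (37,36,-20)  [lands on river]
river: ρ → (-20,44,29)
river: ρ → (29,14,-35)
river: ρ → (-35,56,8)
river: ρ → (8,56,-35)
river: ρ → (-35,14,29)
river: ρ → (29,44,-20)
river: ρ → (-20,36,37)
river: ρ → (37,38,-19)
river: ρ → (-19,38,37)
ρ-cycle length = 10 (tail of 1 descent step not counted)

10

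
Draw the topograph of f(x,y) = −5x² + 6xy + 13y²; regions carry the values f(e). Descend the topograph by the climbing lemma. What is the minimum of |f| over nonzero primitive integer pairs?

descent: ρ → (13,-6,-5)
descent: ρ → (-5,16,2)  [lands on river]
river: ρ → (2,16,-5)
river: ρ → (-5,14,5)
river: ρ → (5,16,-2)
river: ρ → (-2,16,5)
river: ρ → (5,14,-5)
closes: descent 2, river 6
min |a| on river = 2

2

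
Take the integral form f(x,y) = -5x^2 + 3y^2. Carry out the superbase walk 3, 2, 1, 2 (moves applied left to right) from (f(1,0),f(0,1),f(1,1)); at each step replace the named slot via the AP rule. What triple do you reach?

start (-5,3,-2) = (f(1,0),f(0,1),f(1,1))
replace slot 3: 2·((-5)+3) − (-2) = -2 → (-5,3,-2)
replace slot 2: 2·((-5)+(-2)) − 3 = -17 → (-5,-17,-2)
replace slot 1: 2·((-17)+(-2)) − (-5) = -33 → (-33,-17,-2)
replace slot 2: 2·((-33)+(-2)) − (-17) = -53 → (-33,-53,-2)

-33,-53,-2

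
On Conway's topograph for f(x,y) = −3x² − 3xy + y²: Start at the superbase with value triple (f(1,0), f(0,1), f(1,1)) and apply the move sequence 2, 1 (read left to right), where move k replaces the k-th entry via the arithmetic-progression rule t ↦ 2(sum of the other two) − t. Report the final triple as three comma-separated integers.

start (-3,1,-5) = (f(1,0),f(0,1),f(1,1))
replace slot 2: 2·((-3)+(-5)) − 1 = -17 → (-3,-17,-5)
replace slot 1: 2·((-17)+(-5)) − (-3) = -41 → (-41,-17,-5)

-41,-17,-5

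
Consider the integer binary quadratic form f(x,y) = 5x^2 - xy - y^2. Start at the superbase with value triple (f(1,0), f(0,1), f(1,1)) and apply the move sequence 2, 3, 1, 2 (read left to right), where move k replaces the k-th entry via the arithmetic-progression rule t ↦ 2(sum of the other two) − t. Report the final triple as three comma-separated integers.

start (5,-1,3) = (f(1,0),f(0,1),f(1,1))
replace slot 2: 2·(5+3) − (-1) = 17 → (5,17,3)
replace slot 3: 2·(5+17) − 3 = 41 → (5,17,41)
replace slot 1: 2·(17+41) − 5 = 111 → (111,17,41)
replace slot 2: 2·(111+41) − 17 = 287 → (111,287,41)

111,287,41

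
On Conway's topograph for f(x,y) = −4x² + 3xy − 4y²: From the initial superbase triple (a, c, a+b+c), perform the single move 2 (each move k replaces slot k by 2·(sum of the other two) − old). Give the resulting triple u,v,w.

start (-4,-4,-5) = (f(1,0),f(0,1),f(1,1))
replace slot 2: 2·((-4)+(-5)) − (-4) = -14 → (-4,-14,-5)

-4,-14,-5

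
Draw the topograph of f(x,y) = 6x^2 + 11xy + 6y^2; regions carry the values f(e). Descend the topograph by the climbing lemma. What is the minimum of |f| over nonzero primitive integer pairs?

translate: b→-1 (≡11 mod 12), so (6,11,6)→(6,-1,1)
flip: (6,-1,1)→(1,1,6)
reduced (well bottom): (1,1,6) with a≤c, −a<b≤a
well minimum = a = 1

1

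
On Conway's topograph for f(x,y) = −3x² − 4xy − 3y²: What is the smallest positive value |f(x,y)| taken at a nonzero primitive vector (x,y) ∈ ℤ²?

translate: b→-2 (≡4 mod 6), so (3,4,3)→(3,-2,2)
flip: (3,-2,2)→(2,2,3)
reduced (well bottom): (2,2,3) with a≤c, −a<b≤a
well minimum |f| = |-2| = 2 (negative-definite)

2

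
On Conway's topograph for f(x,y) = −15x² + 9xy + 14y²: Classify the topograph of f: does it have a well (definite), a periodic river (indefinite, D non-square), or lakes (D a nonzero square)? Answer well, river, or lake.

D = b²−4ac = 9² − 4·(-15)·14 = 921
D > 0 non-square ⇒ indefinite ⇒ periodic river

river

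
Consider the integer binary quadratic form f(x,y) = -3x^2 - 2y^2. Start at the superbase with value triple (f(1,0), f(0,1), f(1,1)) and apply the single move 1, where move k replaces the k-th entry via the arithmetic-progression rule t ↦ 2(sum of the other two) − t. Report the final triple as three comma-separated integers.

start (-3,-2,-5) = (f(1,0),f(0,1),f(1,1))
replace slot 1: 2·((-2)+(-5)) − (-3) = -11 → (-11,-2,-5)

-11,-2,-5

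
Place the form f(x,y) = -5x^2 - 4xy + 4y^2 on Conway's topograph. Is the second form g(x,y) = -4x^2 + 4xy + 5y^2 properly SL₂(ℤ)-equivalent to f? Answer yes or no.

D₁ = 96, D₂ = 96
river cycle of f (length 4): (4, 4, -5), (-5, 6, 3), (3, 6, -5), (-5, 4, 4)
river cycle of g (length 4): (5, 6, -3), (-3, 6, 5), (5, 4, -4), (-4, 4, 5)
cycles differ ⇒ inequivalent

no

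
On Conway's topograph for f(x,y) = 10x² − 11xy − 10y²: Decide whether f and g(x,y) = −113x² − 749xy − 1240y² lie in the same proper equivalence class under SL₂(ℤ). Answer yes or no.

D₁ = 521, D₂ = 521
river cycle of f (length 34): (-10, 11, 10), (10, 9, -11), (-11, 13, 8), (8, 19, -5), (-5, 21, 4), (4, 19, -10), (-10, 21, 2), (2, 19, -20), (-20, 21, 1), (1, 21, -20), … (24 more)
river cycle of g (length 34): (-10, 11, 10), (10, 9, -11), (-11, 13, 8), (8, 19, -5), (-5, 21, 4), (4, 19, -10), (-10, 21, 2), (2, 19, -20), (-20, 21, 1), (1, 21, -20), … (24 more)
cycles coincide ⇒ equivalent

yes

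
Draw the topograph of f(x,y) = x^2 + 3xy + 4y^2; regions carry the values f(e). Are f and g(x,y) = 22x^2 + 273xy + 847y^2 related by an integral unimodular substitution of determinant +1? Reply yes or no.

D₁ = -7, D₂ = -7
f: translate: b→1 (≡3 mod 2), so (1,3,4)→(1,1,2)
f: reduced (well bottom): (1,1,2) with a≤c, −a<b≤a
g: translate: b→9 (≡273 mod 44), so (22,273,847)→(22,9,1)
g: flip: (22,9,1)→(1,-9,22)
g: translate: b→1 (≡-9 mod 2), so (1,-9,22)→(1,1,2)
g: reduced (well bottom): (1,1,2) with a≤c, −a<b≤a
reduced forms (1, 1, 2) vs (1, 1, 2) ⇒ equivalent

yes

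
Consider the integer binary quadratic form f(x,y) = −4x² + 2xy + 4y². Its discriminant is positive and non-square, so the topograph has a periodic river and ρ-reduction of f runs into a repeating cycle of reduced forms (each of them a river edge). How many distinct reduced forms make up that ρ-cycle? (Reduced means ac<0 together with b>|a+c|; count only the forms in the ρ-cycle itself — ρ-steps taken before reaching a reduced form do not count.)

D = 68, ⌊√D⌋ = 8
river: ρ → (4,6,-2)
river: ρ → (-2,6,4)
river: ρ → (4,2,-4)
river: ρ → (-4,6,2)
river: ρ → (2,6,-4)
river: ρ → (-4,2,4)
ρ-cycle length = 6 (tail of 0 descent steps not counted)

6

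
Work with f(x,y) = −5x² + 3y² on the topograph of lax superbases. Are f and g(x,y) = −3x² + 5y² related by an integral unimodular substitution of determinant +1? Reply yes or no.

D₁ = 60, D₂ = 60
river cycle of f (length 2): (3, 6, -2), (-2, 6, 3)
river cycle of g (length 2): (-3, 6, 2), (2, 6, -3)
cycles differ ⇒ inequivalent

no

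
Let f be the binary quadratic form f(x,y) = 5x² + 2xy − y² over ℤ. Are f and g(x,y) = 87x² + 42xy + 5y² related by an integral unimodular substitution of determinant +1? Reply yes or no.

D₁ = 24, D₂ = 24
river cycle of f (length 2): (-1, 4, 2), (2, 4, -1)
river cycle of g (length 2): (-1, 4, 2), (2, 4, -1)
cycles coincide ⇒ equivalent

yes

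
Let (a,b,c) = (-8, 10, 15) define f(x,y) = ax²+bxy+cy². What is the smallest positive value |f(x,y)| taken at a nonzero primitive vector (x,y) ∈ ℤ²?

river: ρ → (15,20,-3)
river: ρ → (-3,22,8)
river: ρ → (8,10,-15)
river: ρ → (-15,20,3)
river: ρ → (3,22,-8)
river: ρ → (-8,10,15)
closes: descent 0, river 6
min |a| on river = 3

3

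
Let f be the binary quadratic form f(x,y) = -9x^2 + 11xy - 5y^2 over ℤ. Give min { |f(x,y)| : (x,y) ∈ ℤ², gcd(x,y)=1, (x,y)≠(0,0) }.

translate: b→7 (≡-11 mod 18), so (9,-11,5)→(9,7,3)
flip: (9,7,3)→(3,-7,9)
translate: b→-1 (≡-7 mod 6), so (3,-7,9)→(3,-1,5)
reduced (well bottom): (3,-1,5) with a≤c, −a<b≤a
well minimum |f| = |-3| = 3 (negative-definite)

3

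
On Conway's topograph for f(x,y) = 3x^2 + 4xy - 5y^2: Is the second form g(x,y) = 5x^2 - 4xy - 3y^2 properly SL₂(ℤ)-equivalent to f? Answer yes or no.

D₁ = 76, D₂ = 76
river cycle of f (length 6): (-5, 6, 2), (2, 6, -5), (-5, 4, 3), (3, 8, -1), (-1, 8, 3), (3, 4, -5)
river cycle of g (length 6): (-3, 4, 5), (5, 6, -2), (-2, 6, 5), (5, 4, -3), (-3, 8, 1), (1, 8, -3)
cycles differ ⇒ inequivalent

no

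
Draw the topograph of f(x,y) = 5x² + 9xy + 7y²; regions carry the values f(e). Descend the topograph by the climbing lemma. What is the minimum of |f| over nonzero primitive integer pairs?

translate: b→-1 (≡9 mod 10), so (5,9,7)→(5,-1,3)
flip: (5,-1,3)→(3,1,5)
reduced (well bottom): (3,1,5) with a≤c, −a<b≤a
well minimum = a = 3

3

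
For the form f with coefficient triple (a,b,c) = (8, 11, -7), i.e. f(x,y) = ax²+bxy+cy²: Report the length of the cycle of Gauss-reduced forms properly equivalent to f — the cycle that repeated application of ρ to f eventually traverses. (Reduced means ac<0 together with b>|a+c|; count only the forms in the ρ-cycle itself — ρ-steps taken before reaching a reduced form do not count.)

D = 345, ⌊√D⌋ = 18
river: ρ → (-7,17,2)
river: ρ → (2,15,-15)
river: ρ → (-15,15,2)
river: ρ → (2,17,-7)
river: ρ → (-7,11,8)
river: ρ → (8,5,-10)
river: ρ → (-10,15,3)
river: ρ → (3,15,-10)
river: ρ → (-10,5,8)
river: ρ → (8,11,-7)
ρ-cycle length = 10 (tail of 0 descent steps not counted)

10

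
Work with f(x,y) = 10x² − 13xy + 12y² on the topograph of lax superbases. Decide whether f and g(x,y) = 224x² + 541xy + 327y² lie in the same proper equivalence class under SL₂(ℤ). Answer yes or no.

D₁ = -311, D₂ = -311
f: translate: b→7 (≡-13 mod 20), so (10,-13,12)→(10,7,9)
f: flip: (10,7,9)→(9,-7,10)
f: reduced (well bottom): (9,-7,10) with a≤c, −a<b≤a
g: translate: b→93 (≡541 mod 448), so (224,541,327)→(224,93,10)
g: flip: (224,93,10)→(10,-93,224)
g: translate: b→7 (≡-93 mod 20), so (10,-93,224)→(10,7,9)
g: flip: (10,7,9)→(9,-7,10)
g: reduced (well bottom): (9,-7,10) with a≤c, −a<b≤a
reduced forms (9, -7, 10) vs (9, -7, 10) ⇒ equivalent

yes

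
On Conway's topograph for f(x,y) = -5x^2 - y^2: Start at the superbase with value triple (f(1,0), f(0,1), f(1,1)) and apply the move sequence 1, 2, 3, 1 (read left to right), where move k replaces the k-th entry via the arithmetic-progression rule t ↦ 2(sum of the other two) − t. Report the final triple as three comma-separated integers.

start (-5,-1,-6) = (f(1,0),f(0,1),f(1,1))
replace slot 1: 2·((-1)+(-6)) − (-5) = -9 → (-9,-1,-6)
replace slot 2: 2·((-9)+(-6)) − (-1) = -29 → (-9,-29,-6)
replace slot 3: 2·((-9)+(-29)) − (-6) = -70 → (-9,-29,-70)
replace slot 1: 2·((-29)+(-70)) − (-9) = -189 → (-189,-29,-70)

-189,-29,-70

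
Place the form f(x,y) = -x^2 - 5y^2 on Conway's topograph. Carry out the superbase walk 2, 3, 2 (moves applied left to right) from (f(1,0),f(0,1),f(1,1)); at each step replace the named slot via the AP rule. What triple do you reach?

start (-1,-5,-6) = (f(1,0),f(0,1),f(1,1))
replace slot 2: 2·((-1)+(-6)) − (-5) = -9 → (-1,-9,-6)
replace slot 3: 2·((-1)+(-9)) − (-6) = -14 → (-1,-9,-14)
replace slot 2: 2·((-1)+(-14)) − (-9) = -21 → (-1,-21,-14)

-1,-21,-14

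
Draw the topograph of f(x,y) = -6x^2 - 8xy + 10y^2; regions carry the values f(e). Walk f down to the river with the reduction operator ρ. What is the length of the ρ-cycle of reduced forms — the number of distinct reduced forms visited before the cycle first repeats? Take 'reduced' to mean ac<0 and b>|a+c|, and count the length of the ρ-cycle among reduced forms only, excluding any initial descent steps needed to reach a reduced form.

D = 304, ⌊√D⌋ = 17
descent: ρ → (10,8,-6)  [lands on river]
river: ρ → (-6,16,2)
river: ρ → (2,16,-6)
river: ρ → (-6,8,10)
river: ρ → (10,12,-4)
river: ρ → (-4,12,10)
ρ-cycle length = 6 (tail of 1 descent step not counted)

6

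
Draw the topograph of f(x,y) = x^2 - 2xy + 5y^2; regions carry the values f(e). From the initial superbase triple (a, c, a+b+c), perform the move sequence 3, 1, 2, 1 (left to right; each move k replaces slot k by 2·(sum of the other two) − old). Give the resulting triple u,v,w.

start (1,5,4) = (f(1,0),f(0,1),f(1,1))
replace slot 3: 2·(1+5) − 4 = 8 → (1,5,8)
replace slot 1: 2·(5+8) − 1 = 25 → (25,5,8)
replace slot 2: 2·(25+8) − 5 = 61 → (25,61,8)
replace slot 1: 2·(61+8) − 25 = 113 → (113,61,8)

113,61,8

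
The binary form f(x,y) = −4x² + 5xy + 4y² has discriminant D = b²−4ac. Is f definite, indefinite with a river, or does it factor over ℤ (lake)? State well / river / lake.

D = b²−4ac = 5² − 4·(-4)·4 = 89
D > 0 non-square ⇒ indefinite ⇒ periodic river

river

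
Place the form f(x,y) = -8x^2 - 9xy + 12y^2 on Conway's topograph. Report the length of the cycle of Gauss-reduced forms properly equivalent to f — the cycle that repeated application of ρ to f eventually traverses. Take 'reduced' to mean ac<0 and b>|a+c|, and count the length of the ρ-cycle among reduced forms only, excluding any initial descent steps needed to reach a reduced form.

D = 465, ⌊√D⌋ = 21
descent: ρ → (12,9,-8)  [lands on river]
river: ρ → (-8,7,13)
river: ρ → (13,19,-2)
river: ρ → (-2,21,3)
river: ρ → (3,21,-2)
river: ρ → (-2,19,13)
river: ρ → (13,7,-8)
river: ρ → (-8,9,12)
river: ρ → (12,15,-5)
river: ρ → (-5,15,12)
ρ-cycle length = 10 (tail of 1 descent step not counted)

10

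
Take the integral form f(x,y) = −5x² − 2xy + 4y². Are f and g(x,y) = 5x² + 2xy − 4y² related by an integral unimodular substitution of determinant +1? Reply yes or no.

D₁ = 84, D₂ = 84
river cycle of f (length 6): (4, 2, -5), (-5, 8, 1), (1, 8, -5), (-5, 2, 4), (4, 6, -3), (-3, 6, 4)
river cycle of g (length 6): (-4, 6, 3), (3, 6, -4), (-4, 2, 5), (5, 8, -1), (-1, 8, 5), (5, 2, -4)
cycles differ ⇒ inequivalent

no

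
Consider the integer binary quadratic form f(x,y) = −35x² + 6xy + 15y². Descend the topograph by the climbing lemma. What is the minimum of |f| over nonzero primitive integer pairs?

descent: ρ → (15,24,-26)  [lands on river]
river: ρ → (-26,28,13)
river: ρ → (13,24,-30)
river: ρ → (-30,36,7)
river: ρ → (7,34,-35)
river: ρ → (-35,36,6)
river: ρ → (6,36,-35)
river: ρ → (-35,34,7)
river: ρ → (7,36,-30)
river: ρ → (-30,24,13)
river: ρ → (13,28,-26)
river: ρ → (-26,24,15)
river: ρ → (15,36,-14)
river: ρ → (-14,20,31)
river: ρ → (31,42,-3)
river: ρ → (-3,42,31)
river: ρ → (31,20,-14)
river: ρ → (-14,36,15)
closes: descent 1, river 18
min |a| on river = 3

3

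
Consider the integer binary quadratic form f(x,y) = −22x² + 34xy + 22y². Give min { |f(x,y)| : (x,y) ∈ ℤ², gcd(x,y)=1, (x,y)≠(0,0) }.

river: ρ → (22,54,-2)
river: ρ → (-2,54,22)
river: ρ → (22,34,-22)
river: ρ → (-22,54,2)
river: ρ → (2,54,-22)
river: ρ → (-22,34,22)
closes: descent 0, river 6
min |a| on river = 2

2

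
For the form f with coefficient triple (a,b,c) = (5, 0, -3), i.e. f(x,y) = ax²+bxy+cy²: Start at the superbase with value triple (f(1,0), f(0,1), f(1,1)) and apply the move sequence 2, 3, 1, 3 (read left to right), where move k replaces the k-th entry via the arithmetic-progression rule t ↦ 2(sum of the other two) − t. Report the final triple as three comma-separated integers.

start (5,-3,2) = (f(1,0),f(0,1),f(1,1))
replace slot 2: 2·(5+2) − (-3) = 17 → (5,17,2)
replace slot 3: 2·(5+17) − 2 = 42 → (5,17,42)
replace slot 1: 2·(17+42) − 5 = 113 → (113,17,42)
replace slot 3: 2·(113+17) − 42 = 218 → (113,17,218)

113,17,218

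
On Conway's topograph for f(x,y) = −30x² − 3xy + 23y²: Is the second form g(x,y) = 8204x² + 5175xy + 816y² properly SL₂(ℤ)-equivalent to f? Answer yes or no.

D₁ = 2769, D₂ = 2769
river cycle of f (length 32): (23, 49, -4), (-4, 47, 35), (35, 23, -16), (-16, 41, 17), (17, 27, -30), (-30, 33, 14), (14, 51, -3), (-3, 51, 14), (14, 33, -30), (-30, 27, 17), … (22 more)
river cycle of g (length 32): (23, 49, -4), (-4, 47, 35), (35, 23, -16), (-16, 41, 17), (17, 27, -30), (-30, 33, 14), (14, 51, -3), (-3, 51, 14), (14, 33, -30), (-30, 27, 17), … (22 more)
cycles coincide ⇒ equivalent

yes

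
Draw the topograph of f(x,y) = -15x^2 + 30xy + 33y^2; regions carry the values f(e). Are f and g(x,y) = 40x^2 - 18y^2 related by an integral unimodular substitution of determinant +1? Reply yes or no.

D₁ = 2880, D₂ = 2880
river cycle of f (length 4): (33, 36, -12), (-12, 36, 33), (33, 30, -15), (-15, 30, 33)
river cycle of g (length 4): (-18, 36, 22), (22, 52, -2), (-2, 52, 22), (22, 36, -18)
cycles differ ⇒ inequivalent

no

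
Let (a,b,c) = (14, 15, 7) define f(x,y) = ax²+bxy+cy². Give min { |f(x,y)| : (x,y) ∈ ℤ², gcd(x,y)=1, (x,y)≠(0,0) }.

translate: b→-13 (≡15 mod 28), so (14,15,7)→(14,-13,6)
flip: (14,-13,6)→(6,13,14)
translate: b→1 (≡13 mod 12), so (6,13,14)→(6,1,7)
reduced (well bottom): (6,1,7) with a≤c, −a<b≤a
well minimum = a = 6

6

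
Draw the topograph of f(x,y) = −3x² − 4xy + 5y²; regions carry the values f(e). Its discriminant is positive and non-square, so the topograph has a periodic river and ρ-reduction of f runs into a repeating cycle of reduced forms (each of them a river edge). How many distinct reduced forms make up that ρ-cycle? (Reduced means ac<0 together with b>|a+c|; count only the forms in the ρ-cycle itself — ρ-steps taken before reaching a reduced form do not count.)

D = 76, ⌊√D⌋ = 8
descent: ρ → (5,4,-3)  [lands on river]
river: ρ → (-3,8,1)
river: ρ → (1,8,-3)
river: ρ → (-3,4,5)
river: ρ → (5,6,-2)
river: ρ → (-2,6,5)
ρ-cycle length = 6 (tail of 1 descent step not counted)

6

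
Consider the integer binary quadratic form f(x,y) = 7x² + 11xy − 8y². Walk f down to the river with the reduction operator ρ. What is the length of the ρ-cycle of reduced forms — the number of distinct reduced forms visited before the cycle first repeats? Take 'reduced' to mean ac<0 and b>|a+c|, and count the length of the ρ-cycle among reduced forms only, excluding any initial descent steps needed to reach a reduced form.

D = 345, ⌊√D⌋ = 18
river: ρ → (-8,5,10)
river: ρ → (10,15,-3)
river: ρ → (-3,15,10)
river: ρ → (10,5,-8)
river: ρ → (-8,11,7)
river: ρ → (7,17,-2)
river: ρ → (-2,15,15)
river: ρ → (15,15,-2)
river: ρ → (-2,17,7)
river: ρ → (7,11,-8)
ρ-cycle length = 10 (tail of 0 descent steps not counted)

10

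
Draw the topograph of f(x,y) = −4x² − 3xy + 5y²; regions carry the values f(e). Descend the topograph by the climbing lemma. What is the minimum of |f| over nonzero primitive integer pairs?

descent: ρ → (5,3,-4)  [lands on river]
river: ρ → (-4,5,4)
river: ρ → (4,3,-5)
river: ρ → (-5,7,2)
river: ρ → (2,9,-1)
river: ρ → (-1,9,2)
river: ρ → (2,7,-5)
river: ρ → (-5,3,4)
river: ρ → (4,5,-4)
river: ρ → (-4,3,5)
river: ρ → (5,7,-2)
river: ρ → (-2,9,1)
river: ρ → (1,9,-2)
river: ρ → (-2,7,5)
closes: descent 1, river 14
min |a| on river = 1

1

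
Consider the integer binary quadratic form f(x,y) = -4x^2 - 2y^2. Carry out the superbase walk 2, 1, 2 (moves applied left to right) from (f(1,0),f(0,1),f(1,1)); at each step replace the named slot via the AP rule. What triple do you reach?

start (-4,-2,-6) = (f(1,0),f(0,1),f(1,1))
replace slot 2: 2·((-4)+(-6)) − (-2) = -18 → (-4,-18,-6)
replace slot 1: 2·((-18)+(-6)) − (-4) = -44 → (-44,-18,-6)
replace slot 2: 2·((-44)+(-6)) − (-18) = -82 → (-44,-82,-6)

-44,-82,-6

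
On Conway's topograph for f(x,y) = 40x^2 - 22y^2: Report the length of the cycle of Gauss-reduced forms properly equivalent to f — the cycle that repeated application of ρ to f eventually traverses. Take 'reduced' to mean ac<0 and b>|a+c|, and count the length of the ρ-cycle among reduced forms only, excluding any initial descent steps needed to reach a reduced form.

D = 3520, ⌊√D⌋ = 59
descent: ρ → (-22,44,18)  [lands on river]
river: ρ → (18,28,-38)
river: ρ → (-38,48,8)
river: ρ → (8,48,-38)
river: ρ → (-38,28,18)
river: ρ → (18,44,-22)
ρ-cycle length = 6 (tail of 1 descent step not counted)

6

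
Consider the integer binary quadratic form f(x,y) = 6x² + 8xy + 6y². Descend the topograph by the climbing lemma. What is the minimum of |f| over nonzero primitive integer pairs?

translate: b→-4 (≡8 mod 12), so (6,8,6)→(6,-4,4)
flip: (6,-4,4)→(4,4,6)
reduced (well bottom): (4,4,6) with a≤c, −a<b≤a
well minimum = a = 4

4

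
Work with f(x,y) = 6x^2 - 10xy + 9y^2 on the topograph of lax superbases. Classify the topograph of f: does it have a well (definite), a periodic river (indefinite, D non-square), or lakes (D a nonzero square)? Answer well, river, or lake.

D = b²−4ac = (-10)² − 4·6·9 = -116
D < 0 ⇒ definite ⇒ every region one sign ⇒ single well

well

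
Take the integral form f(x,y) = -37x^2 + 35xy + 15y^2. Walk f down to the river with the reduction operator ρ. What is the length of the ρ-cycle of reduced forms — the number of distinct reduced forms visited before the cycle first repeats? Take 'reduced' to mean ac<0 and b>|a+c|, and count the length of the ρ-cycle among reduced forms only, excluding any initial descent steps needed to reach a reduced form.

D = 3445, ⌊√D⌋ = 58
river: ρ → (15,55,-7)
river: ρ → (-7,57,7)
river: ρ → (7,55,-15)
river: ρ → (-15,35,37)
river: ρ → (37,39,-13)
river: ρ → (-13,39,37)
river: ρ → (37,35,-15)
river: ρ → (-15,55,7)
river: ρ → (7,57,-7)
river: ρ → (-7,55,15)
river: ρ → (15,35,-37)
river: ρ → (-37,39,13)
river: ρ → (13,39,-37)
river: ρ → (-37,35,15)
ρ-cycle length = 14 (tail of 0 descent steps not counted)

14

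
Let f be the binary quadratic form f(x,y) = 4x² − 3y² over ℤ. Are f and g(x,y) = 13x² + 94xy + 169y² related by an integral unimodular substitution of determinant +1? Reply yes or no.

D₁ = 48, D₂ = 48
river cycle of f (length 2): (-3, 6, 1), (1, 6, -3)
river cycle of g (length 2): (1, 6, -3), (-3, 6, 1)
cycles coincide ⇒ equivalent

yes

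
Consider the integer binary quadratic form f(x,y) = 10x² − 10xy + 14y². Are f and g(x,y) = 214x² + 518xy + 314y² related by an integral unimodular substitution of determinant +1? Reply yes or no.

D₁ = -460, D₂ = -460
f: translate: b→10 (≡-10 mod 20), so (10,-10,14)→(10,10,14)
f: reduced (well bottom): (10,10,14) with a≤c, −a<b≤a
g: translate: b→90 (≡518 mod 428), so (214,518,314)→(214,90,10)
g: flip: (214,90,10)→(10,-90,214)
g: translate: b→10 (≡-90 mod 20), so (10,-90,214)→(10,10,14)
g: reduced (well bottom): (10,10,14) with a≤c, −a<b≤a
reduced forms (10, 10, 14) vs (10, 10, 14) ⇒ equivalent

yes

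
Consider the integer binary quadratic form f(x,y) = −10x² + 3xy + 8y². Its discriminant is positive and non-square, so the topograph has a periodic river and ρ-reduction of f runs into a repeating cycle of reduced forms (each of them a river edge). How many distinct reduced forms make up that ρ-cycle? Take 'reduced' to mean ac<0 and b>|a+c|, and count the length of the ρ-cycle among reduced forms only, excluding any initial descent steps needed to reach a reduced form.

D = 329, ⌊√D⌋ = 18
river: ρ → (8,13,-5)
river: ρ → (-5,17,2)
river: ρ → (2,15,-13)
river: ρ → (-13,11,4)
river: ρ → (4,13,-10)
river: ρ → (-10,7,7)
river: ρ → (7,7,-10)
river: ρ → (-10,13,4)
river: ρ → (4,11,-13)
river: ρ → (-13,15,2)
river: ρ → (2,17,-5)
river: ρ → (-5,13,8)
river: ρ → (8,3,-10)
river: ρ → (-10,17,1)
river: ρ → (1,17,-10)
river: ρ → (-10,3,8)
ρ-cycle length = 16 (tail of 0 descent steps not counted)

16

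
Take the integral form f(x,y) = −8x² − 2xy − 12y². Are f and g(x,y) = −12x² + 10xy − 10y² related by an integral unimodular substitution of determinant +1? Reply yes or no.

D₁ = -380, D₂ = -380
f is negative-definite; reduce −f:
−f: reduced (well bottom): (8,2,12) with a≤c, −a<b≤a
flip sign back: reduced form of f is (-8,-2,-12)
g is negative-definite; reduce −g:
−g: flip: (12,-10,10)→(10,10,12)
−g: reduced (well bottom): (10,10,12) with a≤c, −a<b≤a
flip sign back: reduced form of g is (-10,-10,-12)
reduced forms (-8, -2, -12) vs (-10, -10, -12) ⇒ inequivalent

no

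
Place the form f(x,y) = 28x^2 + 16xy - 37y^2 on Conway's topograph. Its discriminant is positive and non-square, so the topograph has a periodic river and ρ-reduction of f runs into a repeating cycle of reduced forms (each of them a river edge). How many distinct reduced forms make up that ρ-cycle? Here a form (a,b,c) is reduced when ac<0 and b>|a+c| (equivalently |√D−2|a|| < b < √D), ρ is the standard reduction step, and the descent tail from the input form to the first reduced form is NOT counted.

D = 4400, ⌊√D⌋ = 66
river: ρ → (-37,58,7)
river: ρ → (7,54,-53)
river: ρ → (-53,52,8)
river: ρ → (8,60,-25)
river: ρ → (-25,40,28)
river: ρ → (28,16,-37)
ρ-cycle length = 6 (tail of 0 descent steps not counted)

6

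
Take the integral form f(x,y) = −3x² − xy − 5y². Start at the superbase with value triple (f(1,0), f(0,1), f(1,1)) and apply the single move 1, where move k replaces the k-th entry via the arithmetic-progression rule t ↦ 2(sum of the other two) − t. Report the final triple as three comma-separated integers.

start (-3,-5,-9) = (f(1,0),f(0,1),f(1,1))
replace slot 1: 2·((-5)+(-9)) − (-3) = -25 → (-25,-5,-9)

-25,-5,-9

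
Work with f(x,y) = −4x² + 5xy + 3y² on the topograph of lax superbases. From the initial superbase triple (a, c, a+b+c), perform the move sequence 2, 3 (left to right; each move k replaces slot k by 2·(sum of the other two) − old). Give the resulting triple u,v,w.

start (-4,3,4) = (f(1,0),f(0,1),f(1,1))
replace slot 2: 2·((-4)+4) − 3 = -3 → (-4,-3,4)
replace slot 3: 2·((-4)+(-3)) − 4 = -18 → (-4,-3,-18)

-4,-3,-18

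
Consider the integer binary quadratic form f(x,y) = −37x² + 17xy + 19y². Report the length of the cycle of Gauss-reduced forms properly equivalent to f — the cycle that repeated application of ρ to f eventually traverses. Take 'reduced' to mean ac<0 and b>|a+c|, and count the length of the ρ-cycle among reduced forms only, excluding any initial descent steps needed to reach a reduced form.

D = 3101, ⌊√D⌋ = 55
descent: ρ → (19,21,-35)  [lands on river]
river: ρ → (-35,49,5)
river: ρ → (5,51,-25)
river: ρ → (-25,49,7)
river: ρ → (7,49,-25)
river: ρ → (-25,51,5)
river: ρ → (5,49,-35)
river: ρ → (-35,21,19)
river: ρ → (19,55,-1)
river: ρ → (-1,55,19)
ρ-cycle length = 10 (tail of 1 descent step not counted)

10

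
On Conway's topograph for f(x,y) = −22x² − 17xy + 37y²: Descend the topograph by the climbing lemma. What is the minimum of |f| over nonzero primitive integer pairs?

descent: ρ → (37,17,-22)  [lands on river]
river: ρ → (-22,27,32)
river: ρ → (32,37,-17)
river: ρ → (-17,31,38)
river: ρ → (38,45,-10)
river: ρ → (-10,55,13)
river: ρ → (13,49,-22)
river: ρ → (-22,39,23)
river: ρ → (23,53,-8)
river: ρ → (-8,59,2)
river: ρ → (2,57,-37)
river: ρ → (-37,17,22)
river: ρ → (22,27,-32)
river: ρ → (-32,37,17)
river: ρ → (17,31,-38)
river: ρ → (-38,45,10)
river: ρ → (10,55,-13)
river: ρ → (-13,49,22)
river: ρ → (22,39,-23)
river: ρ → (-23,53,8)
river: ρ → (8,59,-2)
river: ρ → (-2,57,37)
closes: descent 1, river 22
min |a| on river = 2

2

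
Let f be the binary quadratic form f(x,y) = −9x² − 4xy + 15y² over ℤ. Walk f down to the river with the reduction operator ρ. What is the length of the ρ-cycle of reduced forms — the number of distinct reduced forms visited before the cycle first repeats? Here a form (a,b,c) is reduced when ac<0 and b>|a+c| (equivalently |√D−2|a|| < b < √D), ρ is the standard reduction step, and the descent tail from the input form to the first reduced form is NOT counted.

D = 556, ⌊√D⌋ = 23
descent: ρ → (15,4,-9)
descent: ρ → (-9,14,10)  [lands on river]
river: ρ → (10,6,-13)
river: ρ → (-13,20,3)
river: ρ → (3,22,-6)
river: ρ → (-6,14,15)
river: ρ → (15,16,-5)
river: ρ → (-5,14,18)
river: ρ → (18,22,-1)
river: ρ → (-1,22,18)
river: ρ → (18,14,-5)
river: ρ → (-5,16,15)
river: ρ → (15,14,-6)
river: ρ → (-6,22,3)
river: ρ → (3,20,-13)
river: ρ → (-13,6,10)
river: ρ → (10,14,-9)
river: ρ → (-9,22,2)
river: ρ → (2,22,-9)
ρ-cycle length = 18 (tail of 2 descent steps not counted)

18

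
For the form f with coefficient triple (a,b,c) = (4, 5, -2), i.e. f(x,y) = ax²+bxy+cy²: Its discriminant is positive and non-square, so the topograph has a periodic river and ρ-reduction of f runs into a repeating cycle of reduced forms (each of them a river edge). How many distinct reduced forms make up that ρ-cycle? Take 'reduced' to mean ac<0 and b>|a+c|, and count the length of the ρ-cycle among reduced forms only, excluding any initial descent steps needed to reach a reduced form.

D = 57, ⌊√D⌋ = 7
river: ρ → (-2,7,1)
river: ρ → (1,7,-2)
river: ρ → (-2,5,4)
river: ρ → (4,3,-3)
river: ρ → (-3,3,4)
river: ρ → (4,5,-2)
ρ-cycle length = 6 (tail of 0 descent steps not counted)

6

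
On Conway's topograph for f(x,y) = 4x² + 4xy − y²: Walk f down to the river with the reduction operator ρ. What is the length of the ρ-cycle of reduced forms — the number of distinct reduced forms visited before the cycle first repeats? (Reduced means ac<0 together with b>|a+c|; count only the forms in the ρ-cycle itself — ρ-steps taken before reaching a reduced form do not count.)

D = 32, ⌊√D⌋ = 5
river: ρ → (-1,4,4)
river: ρ → (4,4,-1)
ρ-cycle length = 2 (tail of 0 descent steps not counted)

2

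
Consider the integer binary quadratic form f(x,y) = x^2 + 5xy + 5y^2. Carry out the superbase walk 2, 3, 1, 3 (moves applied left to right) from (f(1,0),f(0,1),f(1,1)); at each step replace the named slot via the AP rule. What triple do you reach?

start (1,5,11) = (f(1,0),f(0,1),f(1,1))
replace slot 2: 2·(1+11) − 5 = 19 → (1,19,11)
replace slot 3: 2·(1+19) − 11 = 29 → (1,19,29)
replace slot 1: 2·(19+29) − 1 = 95 → (95,19,29)
replace slot 3: 2·(95+19) − 29 = 199 → (95,19,199)

95,19,199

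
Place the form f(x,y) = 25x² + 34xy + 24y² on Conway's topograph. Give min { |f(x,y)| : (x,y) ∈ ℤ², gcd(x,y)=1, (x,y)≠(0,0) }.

translate: b→-16 (≡34 mod 50), so (25,34,24)→(25,-16,15)
flip: (25,-16,15)→(15,16,25)
translate: b→-14 (≡16 mod 30), so (15,16,25)→(15,-14,24)
reduced (well bottom): (15,-14,24) with a≤c, −a<b≤a
well minimum = a = 15

15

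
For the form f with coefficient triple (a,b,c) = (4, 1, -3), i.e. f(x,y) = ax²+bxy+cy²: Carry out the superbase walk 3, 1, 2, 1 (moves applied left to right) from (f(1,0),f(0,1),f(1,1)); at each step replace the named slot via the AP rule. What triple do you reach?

start (4,-3,2) = (f(1,0),f(0,1),f(1,1))
replace slot 3: 2·(4+(-3)) − 2 = 0 → (4,-3,0)
replace slot 1: 2·((-3)+0) − 4 = -10 → (-10,-3,0)
replace slot 2: 2·((-10)+0) − (-3) = -17 → (-10,-17,0)
replace slot 1: 2·((-17)+0) − (-10) = -24 → (-24,-17,0)

-24,-17,0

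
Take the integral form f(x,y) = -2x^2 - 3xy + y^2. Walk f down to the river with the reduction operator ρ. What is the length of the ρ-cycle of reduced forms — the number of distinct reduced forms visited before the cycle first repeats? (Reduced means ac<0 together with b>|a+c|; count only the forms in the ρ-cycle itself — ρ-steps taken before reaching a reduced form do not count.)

D = 17, ⌊√D⌋ = 4
descent: ρ → (1,3,-2)  [lands on river]
river: ρ → (-2,1,2)
river: ρ → (2,3,-1)
river: ρ → (-1,3,2)
river: ρ → (2,1,-2)
river: ρ → (-2,3,1)
ρ-cycle length = 6 (tail of 1 descent step not counted)

6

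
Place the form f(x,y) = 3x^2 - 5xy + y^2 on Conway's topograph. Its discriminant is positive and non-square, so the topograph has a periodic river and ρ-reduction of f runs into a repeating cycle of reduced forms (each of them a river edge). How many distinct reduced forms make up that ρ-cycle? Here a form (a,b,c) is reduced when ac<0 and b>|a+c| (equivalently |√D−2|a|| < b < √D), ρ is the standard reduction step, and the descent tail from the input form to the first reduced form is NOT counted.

D = 13, ⌊√D⌋ = 3
descent: ρ → (1,3,-1)  [lands on river]
river: ρ → (-1,3,1)
ρ-cycle length = 2 (tail of 1 descent step not counted)

2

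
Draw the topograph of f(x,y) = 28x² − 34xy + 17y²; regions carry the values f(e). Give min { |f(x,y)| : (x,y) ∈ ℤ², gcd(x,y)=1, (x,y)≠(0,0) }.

translate: b→22 (≡-34 mod 56), so (28,-34,17)→(28,22,11)
flip: (28,22,11)→(11,-22,28)
translate: b→0 (≡-22 mod 22), so (11,-22,28)→(11,0,17)
reduced (well bottom): (11,0,17) with a≤c, −a<b≤a
well minimum = a = 11

11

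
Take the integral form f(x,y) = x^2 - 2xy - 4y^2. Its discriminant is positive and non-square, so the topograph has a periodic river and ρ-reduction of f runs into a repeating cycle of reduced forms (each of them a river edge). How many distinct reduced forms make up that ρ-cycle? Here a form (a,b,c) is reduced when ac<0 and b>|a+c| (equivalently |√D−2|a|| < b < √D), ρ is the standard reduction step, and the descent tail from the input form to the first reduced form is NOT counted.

D = 20, ⌊√D⌋ = 4
descent: ρ → (-4,2,1)
descent: ρ → (1,4,-1)  [lands on river]
river: ρ → (-1,4,1)
ρ-cycle length = 2 (tail of 2 descent steps not counted)

2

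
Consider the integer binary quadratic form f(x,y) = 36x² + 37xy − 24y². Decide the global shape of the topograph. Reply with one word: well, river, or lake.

D = b²−4ac = 37² − 4·36·(-24) = 4825
D > 0 non-square ⇒ indefinite ⇒ periodic river

river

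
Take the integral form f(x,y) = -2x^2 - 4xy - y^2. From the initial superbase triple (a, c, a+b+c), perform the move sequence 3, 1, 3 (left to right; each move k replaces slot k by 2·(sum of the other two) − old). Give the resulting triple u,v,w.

start (-2,-1,-7) = (f(1,0),f(0,1),f(1,1))
replace slot 3: 2·((-2)+(-1)) − (-7) = 1 → (-2,-1,1)
replace slot 1: 2·((-1)+1) − (-2) = 2 → (2,-1,1)
replace slot 3: 2·(2+(-1)) − 1 = 1 → (2,-1,1)

2,-1,1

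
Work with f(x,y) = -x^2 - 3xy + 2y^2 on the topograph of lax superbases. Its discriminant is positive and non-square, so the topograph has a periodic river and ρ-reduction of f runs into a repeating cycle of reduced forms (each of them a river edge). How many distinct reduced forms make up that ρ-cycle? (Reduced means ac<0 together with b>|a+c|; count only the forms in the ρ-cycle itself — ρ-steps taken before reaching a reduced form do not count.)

D = 17, ⌊√D⌋ = 4
descent: ρ → (2,3,-1)  [lands on river]
river: ρ → (-1,3,2)
river: ρ → (2,1,-2)
river: ρ → (-2,3,1)
river: ρ → (1,3,-2)
river: ρ → (-2,1,2)
ρ-cycle length = 6 (tail of 1 descent step not counted)

6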